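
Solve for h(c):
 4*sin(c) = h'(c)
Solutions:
 h(c) = C1 - 4*cos(c)


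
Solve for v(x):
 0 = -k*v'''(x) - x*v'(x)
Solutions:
 v(x) = C1 + Integral(C2*airyai(x*(-1/k)^(1/3)) + C3*airybi(x*(-1/k)^(1/3)), x)


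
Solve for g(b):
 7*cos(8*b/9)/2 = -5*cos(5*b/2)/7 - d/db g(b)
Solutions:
 g(b) = C1 - 63*sin(8*b/9)/16 - 2*sin(5*b/2)/7


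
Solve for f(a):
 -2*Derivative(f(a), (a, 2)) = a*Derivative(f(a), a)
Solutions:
 f(a) = C1 + C2*erf(a/2)


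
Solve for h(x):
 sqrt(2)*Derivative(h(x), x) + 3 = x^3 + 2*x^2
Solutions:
 h(x) = C1 + sqrt(2)*x^4/8 + sqrt(2)*x^3/3 - 3*sqrt(2)*x/2


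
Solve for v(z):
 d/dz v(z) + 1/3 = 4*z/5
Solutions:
 v(z) = C1 + 2*z^2/5 - z/3


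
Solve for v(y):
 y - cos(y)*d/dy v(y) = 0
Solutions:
 v(y) = C1 + Integral(y/cos(y), y)


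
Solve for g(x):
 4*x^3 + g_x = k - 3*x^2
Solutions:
 g(x) = C1 + k*x - x^4 - x^3


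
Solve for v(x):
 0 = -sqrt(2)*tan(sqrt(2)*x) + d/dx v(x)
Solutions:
 v(x) = C1 - log(cos(sqrt(2)*x))


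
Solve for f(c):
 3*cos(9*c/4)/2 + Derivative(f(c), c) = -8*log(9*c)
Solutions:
 f(c) = C1 - 8*c*log(c) - 16*c*log(3) + 8*c - 2*sin(9*c/4)/3


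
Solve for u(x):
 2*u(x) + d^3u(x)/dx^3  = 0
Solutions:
 u(x) = C3*exp(-2^(1/3)*x) + (C1*sin(2^(1/3)*sqrt(3)*x/2) + C2*cos(2^(1/3)*sqrt(3)*x/2))*exp(2^(1/3)*x/2)


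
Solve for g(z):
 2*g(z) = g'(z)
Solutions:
 g(z) = C1*exp(2*z)


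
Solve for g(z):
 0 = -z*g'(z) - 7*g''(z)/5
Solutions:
 g(z) = C1 + C2*erf(sqrt(70)*z/14)


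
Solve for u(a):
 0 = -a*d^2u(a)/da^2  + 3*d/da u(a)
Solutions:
 u(a) = C1 + C2*a^4


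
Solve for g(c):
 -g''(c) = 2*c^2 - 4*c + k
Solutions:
 g(c) = C1 + C2*c - c^4/6 + 2*c^3/3 - c^2*k/2


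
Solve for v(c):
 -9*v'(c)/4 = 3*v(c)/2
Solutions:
 v(c) = C1*exp(-2*c/3)


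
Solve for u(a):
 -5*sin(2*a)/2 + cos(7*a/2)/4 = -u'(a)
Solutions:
 u(a) = C1 - sin(7*a/2)/14 - 5*cos(2*a)/4


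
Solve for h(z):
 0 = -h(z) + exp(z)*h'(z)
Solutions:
 h(z) = C1*exp(-exp(-z))


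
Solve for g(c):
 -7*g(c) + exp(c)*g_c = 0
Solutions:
 g(c) = C1*exp(-7*exp(-c))


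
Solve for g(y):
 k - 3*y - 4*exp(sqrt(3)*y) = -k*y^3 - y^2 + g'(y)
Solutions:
 g(y) = C1 + k*y^4/4 + k*y + y^3/3 - 3*y^2/2 - 4*sqrt(3)*exp(sqrt(3)*y)/3


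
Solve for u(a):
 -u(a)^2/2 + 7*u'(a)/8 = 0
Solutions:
 u(a) = -7/(C1 + 4*a)


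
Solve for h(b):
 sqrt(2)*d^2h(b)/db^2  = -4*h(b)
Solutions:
 h(b) = C1*sin(2^(3/4)*b) + C2*cos(2^(3/4)*b)


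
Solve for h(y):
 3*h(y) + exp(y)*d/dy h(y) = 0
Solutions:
 h(y) = C1*exp(3*exp(-y))


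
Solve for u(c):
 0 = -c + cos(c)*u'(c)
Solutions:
 u(c) = C1 + Integral(c/cos(c), c)


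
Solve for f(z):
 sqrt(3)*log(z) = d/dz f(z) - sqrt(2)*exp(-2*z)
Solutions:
 f(z) = C1 + sqrt(3)*z*log(z) - sqrt(3)*z - sqrt(2)*exp(-2*z)/2


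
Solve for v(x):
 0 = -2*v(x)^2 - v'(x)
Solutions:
 v(x) = 1/(C1 + 2*x)


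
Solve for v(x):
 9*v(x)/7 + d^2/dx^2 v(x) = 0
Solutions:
 v(x) = C1*sin(3*sqrt(7)*x/7) + C2*cos(3*sqrt(7)*x/7)


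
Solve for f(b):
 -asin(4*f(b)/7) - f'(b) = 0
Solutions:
 Integral(1/asin(4*_y/7), (_y, f(b))) = C1 - b


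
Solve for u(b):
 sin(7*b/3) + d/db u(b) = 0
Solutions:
 u(b) = C1 + 3*cos(7*b/3)/7


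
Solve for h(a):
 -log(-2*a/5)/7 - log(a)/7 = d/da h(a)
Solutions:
 h(a) = C1 - 2*a*log(a)/7 + a*(-log(2) + log(5) + 2 - I*pi)/7


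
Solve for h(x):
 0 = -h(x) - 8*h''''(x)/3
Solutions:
 h(x) = (C1*sin(2^(3/4)*3^(1/4)*x/4) + C2*cos(2^(3/4)*3^(1/4)*x/4))*exp(-2^(3/4)*3^(1/4)*x/4) + (C3*sin(2^(3/4)*3^(1/4)*x/4) + C4*cos(2^(3/4)*3^(1/4)*x/4))*exp(2^(3/4)*3^(1/4)*x/4)


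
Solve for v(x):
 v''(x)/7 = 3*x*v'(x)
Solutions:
 v(x) = C1 + C2*erfi(sqrt(42)*x/2)


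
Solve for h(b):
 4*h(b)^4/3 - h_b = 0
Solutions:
 h(b) = (-1/(C1 + 4*b))^(1/3)
 h(b) = (-1/(C1 + 4*b))^(1/3)*(-1 - sqrt(3)*I)/2
 h(b) = (-1/(C1 + 4*b))^(1/3)*(-1 + sqrt(3)*I)/2


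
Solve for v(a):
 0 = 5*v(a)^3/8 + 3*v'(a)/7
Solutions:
 v(a) = -2*sqrt(3)*sqrt(-1/(C1 - 35*a))
 v(a) = 2*sqrt(3)*sqrt(-1/(C1 - 35*a))


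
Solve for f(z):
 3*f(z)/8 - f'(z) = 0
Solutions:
 f(z) = C1*exp(3*z/8)


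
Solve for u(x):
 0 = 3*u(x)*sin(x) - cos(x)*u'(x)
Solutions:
 u(x) = C1/cos(x)^3


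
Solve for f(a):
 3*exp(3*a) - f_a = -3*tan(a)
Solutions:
 f(a) = C1 + exp(3*a) - 3*log(cos(a))


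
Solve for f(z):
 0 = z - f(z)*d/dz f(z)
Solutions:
 f(z) = -sqrt(C1 + z^2)
 f(z) = sqrt(C1 + z^2)


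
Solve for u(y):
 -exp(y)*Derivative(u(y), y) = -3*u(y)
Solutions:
 u(y) = C1*exp(-3*exp(-y))


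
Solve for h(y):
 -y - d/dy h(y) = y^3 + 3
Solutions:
 h(y) = C1 - y^4/4 - y^2/2 - 3*y


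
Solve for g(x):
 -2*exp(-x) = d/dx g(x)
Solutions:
 g(x) = C1 + 2*exp(-x)


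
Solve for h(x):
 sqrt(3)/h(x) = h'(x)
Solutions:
 h(x) = -sqrt(C1 + 2*sqrt(3)*x)
 h(x) = sqrt(C1 + 2*sqrt(3)*x)


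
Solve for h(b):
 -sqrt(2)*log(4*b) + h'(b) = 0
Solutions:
 h(b) = C1 + sqrt(2)*b*log(b) - sqrt(2)*b + 2*sqrt(2)*b*log(2)


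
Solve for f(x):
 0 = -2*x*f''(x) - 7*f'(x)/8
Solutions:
 f(x) = C1 + C2*x^(9/16)


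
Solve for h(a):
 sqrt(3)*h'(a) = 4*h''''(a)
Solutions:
 h(a) = C1 + C4*exp(2^(1/3)*3^(1/6)*a/2) + (C2*sin(2^(1/3)*3^(2/3)*a/4) + C3*cos(2^(1/3)*3^(2/3)*a/4))*exp(-2^(1/3)*3^(1/6)*a/4)


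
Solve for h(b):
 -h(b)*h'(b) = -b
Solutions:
 h(b) = -sqrt(C1 + b^2)
 h(b) = sqrt(C1 + b^2)


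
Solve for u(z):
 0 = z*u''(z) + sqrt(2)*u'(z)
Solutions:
 u(z) = C1 + C2*z^(1 - sqrt(2))


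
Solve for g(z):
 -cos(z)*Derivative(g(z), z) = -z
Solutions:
 g(z) = C1 + Integral(z/cos(z), z)


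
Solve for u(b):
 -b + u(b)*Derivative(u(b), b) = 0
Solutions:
 u(b) = -sqrt(C1 + b^2)
 u(b) = sqrt(C1 + b^2)


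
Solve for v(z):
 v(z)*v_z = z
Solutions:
 v(z) = -sqrt(C1 + z^2)
 v(z) = sqrt(C1 + z^2)


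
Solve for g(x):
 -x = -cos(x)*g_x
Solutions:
 g(x) = C1 + Integral(x/cos(x), x)


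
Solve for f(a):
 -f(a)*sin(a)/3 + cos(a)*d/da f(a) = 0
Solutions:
 f(a) = C1/cos(a)^(1/3)


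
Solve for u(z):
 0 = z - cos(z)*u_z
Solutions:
 u(z) = C1 + Integral(z/cos(z), z)


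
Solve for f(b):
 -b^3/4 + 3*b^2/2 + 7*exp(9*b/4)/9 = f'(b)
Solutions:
 f(b) = C1 - b^4/16 + b^3/2 + 28*exp(9*b/4)/81


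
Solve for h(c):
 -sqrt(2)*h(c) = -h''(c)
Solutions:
 h(c) = C1*exp(-2^(1/4)*c) + C2*exp(2^(1/4)*c)


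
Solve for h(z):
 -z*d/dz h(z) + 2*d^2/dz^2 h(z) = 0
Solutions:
 h(z) = C1 + C2*erfi(z/2)


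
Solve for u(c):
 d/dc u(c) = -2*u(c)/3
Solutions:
 u(c) = C1*exp(-2*c/3)


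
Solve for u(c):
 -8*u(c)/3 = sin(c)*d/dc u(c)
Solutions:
 u(c) = C1*(cos(c) + 1)^(4/3)/(cos(c) - 1)^(4/3)


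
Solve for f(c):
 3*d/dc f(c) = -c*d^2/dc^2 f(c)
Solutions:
 f(c) = C1 + C2/c^2


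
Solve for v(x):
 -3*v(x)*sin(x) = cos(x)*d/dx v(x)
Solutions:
 v(x) = C1*cos(x)^3


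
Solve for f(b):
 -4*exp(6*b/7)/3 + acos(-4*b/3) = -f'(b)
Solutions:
 f(b) = C1 - b*acos(-4*b/3) - sqrt(9 - 16*b^2)/4 + 14*exp(6*b/7)/9


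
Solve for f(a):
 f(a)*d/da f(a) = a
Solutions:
 f(a) = -sqrt(C1 + a^2)
 f(a) = sqrt(C1 + a^2)


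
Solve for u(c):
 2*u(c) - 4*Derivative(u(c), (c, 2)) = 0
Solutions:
 u(c) = C1*exp(-sqrt(2)*c/2) + C2*exp(sqrt(2)*c/2)


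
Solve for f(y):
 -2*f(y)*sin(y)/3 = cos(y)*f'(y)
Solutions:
 f(y) = C1*cos(y)^(2/3)


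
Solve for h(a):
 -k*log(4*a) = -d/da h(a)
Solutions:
 h(a) = C1 + a*k*log(a) - a*k + a*k*log(4)


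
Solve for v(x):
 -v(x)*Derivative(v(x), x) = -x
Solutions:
 v(x) = -sqrt(C1 + x^2)
 v(x) = sqrt(C1 + x^2)


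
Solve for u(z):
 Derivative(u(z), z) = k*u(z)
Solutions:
 u(z) = C1*exp(k*z)


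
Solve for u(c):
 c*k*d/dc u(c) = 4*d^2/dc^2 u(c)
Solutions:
 u(c) = Piecewise((-sqrt(2)*sqrt(pi)*C1*erf(sqrt(2)*c*sqrt(-k)/4)/sqrt(-k) - C2, (k > 0) | (k < 0)), (-C1*c - C2, True))


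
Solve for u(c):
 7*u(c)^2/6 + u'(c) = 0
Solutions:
 u(c) = 6/(C1 + 7*c)


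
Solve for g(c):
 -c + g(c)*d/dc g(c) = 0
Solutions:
 g(c) = -sqrt(C1 + c^2)
 g(c) = sqrt(C1 + c^2)


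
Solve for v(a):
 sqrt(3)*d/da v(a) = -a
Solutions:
 v(a) = C1 - sqrt(3)*a^2/6


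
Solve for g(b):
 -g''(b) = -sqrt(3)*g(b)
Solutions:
 g(b) = C1*exp(-3^(1/4)*b) + C2*exp(3^(1/4)*b)


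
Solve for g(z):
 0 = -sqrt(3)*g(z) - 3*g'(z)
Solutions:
 g(z) = C1*exp(-sqrt(3)*z/3)


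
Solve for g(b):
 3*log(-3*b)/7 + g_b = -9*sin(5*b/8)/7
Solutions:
 g(b) = C1 - 3*b*log(-b)/7 - 3*b*log(3)/7 + 3*b/7 + 72*cos(5*b/8)/35


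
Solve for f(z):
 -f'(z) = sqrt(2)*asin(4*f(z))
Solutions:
 Integral(1/asin(4*_y), (_y, f(z))) = C1 - sqrt(2)*z


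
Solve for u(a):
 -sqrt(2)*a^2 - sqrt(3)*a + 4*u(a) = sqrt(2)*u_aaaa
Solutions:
 u(a) = C1*exp(-2^(3/8)*a) + C2*exp(2^(3/8)*a) + C3*sin(2^(3/8)*a) + C4*cos(2^(3/8)*a) + sqrt(2)*a^2/4 + sqrt(3)*a/4


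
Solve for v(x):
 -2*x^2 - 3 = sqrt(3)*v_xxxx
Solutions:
 v(x) = C1 + C2*x + C3*x^2 + C4*x^3 - sqrt(3)*x^6/540 - sqrt(3)*x^4/24


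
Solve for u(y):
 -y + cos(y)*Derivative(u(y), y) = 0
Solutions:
 u(y) = C1 + Integral(y/cos(y), y)


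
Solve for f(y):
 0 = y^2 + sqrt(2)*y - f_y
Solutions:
 f(y) = C1 + y^3/3 + sqrt(2)*y^2/2


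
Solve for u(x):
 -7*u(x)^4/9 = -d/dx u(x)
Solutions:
 u(x) = 3^(1/3)*(-1/(C1 + 7*x))^(1/3)
 u(x) = (-1/(C1 + 7*x))^(1/3)*(-3^(1/3) - 3^(5/6)*I)/2
 u(x) = (-1/(C1 + 7*x))^(1/3)*(-3^(1/3) + 3^(5/6)*I)/2


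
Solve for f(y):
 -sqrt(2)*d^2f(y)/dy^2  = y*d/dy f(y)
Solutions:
 f(y) = C1 + C2*erf(2^(1/4)*y/2)


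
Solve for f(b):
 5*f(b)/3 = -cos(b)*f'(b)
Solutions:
 f(b) = C1*(sin(b) - 1)^(5/6)/(sin(b) + 1)^(5/6)


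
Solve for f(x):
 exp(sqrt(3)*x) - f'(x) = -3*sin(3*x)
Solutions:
 f(x) = C1 + sqrt(3)*exp(sqrt(3)*x)/3 - cos(3*x)


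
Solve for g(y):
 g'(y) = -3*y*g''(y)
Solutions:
 g(y) = C1 + C2*y^(2/3)


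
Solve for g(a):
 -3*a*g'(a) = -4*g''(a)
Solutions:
 g(a) = C1 + C2*erfi(sqrt(6)*a/4)


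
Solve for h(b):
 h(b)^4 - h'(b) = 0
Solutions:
 h(b) = (-1/(C1 + 3*b))^(1/3)
 h(b) = (-1/(C1 + b))^(1/3)*(-3^(2/3) - 3*3^(1/6)*I)/6
 h(b) = (-1/(C1 + b))^(1/3)*(-3^(2/3) + 3*3^(1/6)*I)/6


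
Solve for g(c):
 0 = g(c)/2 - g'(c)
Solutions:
 g(c) = C1*exp(c/2)


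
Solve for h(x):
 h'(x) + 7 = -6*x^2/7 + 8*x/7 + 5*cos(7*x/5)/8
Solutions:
 h(x) = C1 - 2*x^3/7 + 4*x^2/7 - 7*x + 25*sin(7*x/5)/56


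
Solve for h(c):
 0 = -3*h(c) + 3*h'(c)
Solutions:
 h(c) = C1*exp(c)


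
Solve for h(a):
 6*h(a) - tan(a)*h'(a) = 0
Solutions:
 h(a) = C1*sin(a)^6


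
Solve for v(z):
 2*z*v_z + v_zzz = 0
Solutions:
 v(z) = C1 + Integral(C2*airyai(-2^(1/3)*z) + C3*airybi(-2^(1/3)*z), z)


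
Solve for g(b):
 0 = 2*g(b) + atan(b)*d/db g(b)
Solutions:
 g(b) = C1*exp(-2*Integral(1/atan(b), b))


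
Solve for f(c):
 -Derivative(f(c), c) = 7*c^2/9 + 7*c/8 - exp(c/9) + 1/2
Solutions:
 f(c) = C1 - 7*c^3/27 - 7*c^2/16 - c/2 + 9*exp(c/9)


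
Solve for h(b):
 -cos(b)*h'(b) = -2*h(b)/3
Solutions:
 h(b) = C1*(sin(b) + 1)^(1/3)/(sin(b) - 1)^(1/3)


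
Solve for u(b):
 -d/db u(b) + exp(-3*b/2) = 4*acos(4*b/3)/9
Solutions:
 u(b) = C1 - 4*b*acos(4*b/3)/9 + sqrt(9 - 16*b^2)/9 - 2*exp(-3*b/2)/3


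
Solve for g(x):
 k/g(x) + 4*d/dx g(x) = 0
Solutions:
 g(x) = -sqrt(C1 - 2*k*x)/2
 g(x) = sqrt(C1 - 2*k*x)/2


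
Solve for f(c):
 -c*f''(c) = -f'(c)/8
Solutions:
 f(c) = C1 + C2*c^(9/8)


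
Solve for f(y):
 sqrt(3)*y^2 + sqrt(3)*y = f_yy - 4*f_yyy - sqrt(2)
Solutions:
 f(y) = C1 + C2*y + C3*exp(y/4) + sqrt(3)*y^4/12 + 3*sqrt(3)*y^3/2 + y^2*(sqrt(2)/2 + 18*sqrt(3))


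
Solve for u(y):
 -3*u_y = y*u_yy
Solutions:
 u(y) = C1 + C2/y^2


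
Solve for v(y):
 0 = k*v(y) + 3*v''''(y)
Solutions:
 v(y) = C1*exp(-3^(3/4)*y*(-k)^(1/4)/3) + C2*exp(3^(3/4)*y*(-k)^(1/4)/3) + C3*exp(-3^(3/4)*I*y*(-k)^(1/4)/3) + C4*exp(3^(3/4)*I*y*(-k)^(1/4)/3)


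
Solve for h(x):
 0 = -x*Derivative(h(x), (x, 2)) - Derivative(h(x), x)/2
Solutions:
 h(x) = C1 + C2*sqrt(x)


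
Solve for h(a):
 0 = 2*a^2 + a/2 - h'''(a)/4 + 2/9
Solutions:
 h(a) = C1 + C2*a + C3*a^2 + 2*a^5/15 + a^4/12 + 4*a^3/27


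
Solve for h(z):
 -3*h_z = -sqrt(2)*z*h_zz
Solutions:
 h(z) = C1 + C2*z^(1 + 3*sqrt(2)/2)


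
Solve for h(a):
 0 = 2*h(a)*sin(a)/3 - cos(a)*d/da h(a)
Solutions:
 h(a) = C1/cos(a)^(2/3)


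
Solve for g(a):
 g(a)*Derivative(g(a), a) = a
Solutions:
 g(a) = -sqrt(C1 + a^2)
 g(a) = sqrt(C1 + a^2)


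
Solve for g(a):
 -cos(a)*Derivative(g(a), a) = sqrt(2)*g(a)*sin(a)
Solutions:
 g(a) = C1*cos(a)^(sqrt(2))


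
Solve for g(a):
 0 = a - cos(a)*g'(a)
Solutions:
 g(a) = C1 + Integral(a/cos(a), a)


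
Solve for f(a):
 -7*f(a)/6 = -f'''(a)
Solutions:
 f(a) = C3*exp(6^(2/3)*7^(1/3)*a/6) + (C1*sin(2^(2/3)*3^(1/6)*7^(1/3)*a/4) + C2*cos(2^(2/3)*3^(1/6)*7^(1/3)*a/4))*exp(-6^(2/3)*7^(1/3)*a/12)


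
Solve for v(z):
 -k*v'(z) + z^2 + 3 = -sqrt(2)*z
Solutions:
 v(z) = C1 + z^3/(3*k) + sqrt(2)*z^2/(2*k) + 3*z/k


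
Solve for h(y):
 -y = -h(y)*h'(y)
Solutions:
 h(y) = -sqrt(C1 + y^2)
 h(y) = sqrt(C1 + y^2)


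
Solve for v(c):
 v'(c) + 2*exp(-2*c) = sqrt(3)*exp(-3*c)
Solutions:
 v(c) = C1 + exp(-2*c) - sqrt(3)*exp(-3*c)/3


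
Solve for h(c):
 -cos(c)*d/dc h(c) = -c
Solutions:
 h(c) = C1 + Integral(c/cos(c), c)


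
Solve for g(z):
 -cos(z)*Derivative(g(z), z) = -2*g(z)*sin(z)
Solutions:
 g(z) = C1/cos(z)^2


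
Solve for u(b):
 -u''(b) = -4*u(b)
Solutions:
 u(b) = C1*exp(-2*b) + C2*exp(2*b)


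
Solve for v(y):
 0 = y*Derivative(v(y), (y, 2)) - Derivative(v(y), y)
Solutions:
 v(y) = C1 + C2*y^2


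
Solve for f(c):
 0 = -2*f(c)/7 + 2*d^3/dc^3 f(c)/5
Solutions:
 f(c) = C3*exp(5^(1/3)*7^(2/3)*c/7) + (C1*sin(sqrt(3)*5^(1/3)*7^(2/3)*c/14) + C2*cos(sqrt(3)*5^(1/3)*7^(2/3)*c/14))*exp(-5^(1/3)*7^(2/3)*c/14)


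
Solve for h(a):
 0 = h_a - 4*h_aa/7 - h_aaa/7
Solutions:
 h(a) = C1 + C2*exp(a*(-2 + sqrt(11))) + C3*exp(-a*(2 + sqrt(11)))


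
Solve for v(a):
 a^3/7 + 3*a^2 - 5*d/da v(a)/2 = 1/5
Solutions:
 v(a) = C1 + a^4/70 + 2*a^3/5 - 2*a/25


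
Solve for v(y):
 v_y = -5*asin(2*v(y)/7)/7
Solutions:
 Integral(1/asin(2*_y/7), (_y, v(y))) = C1 - 5*y/7


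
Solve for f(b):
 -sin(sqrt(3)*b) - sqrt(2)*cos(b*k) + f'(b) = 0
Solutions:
 f(b) = C1 - sqrt(3)*cos(sqrt(3)*b)/3 + sqrt(2)*sin(b*k)/k


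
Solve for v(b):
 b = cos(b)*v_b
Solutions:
 v(b) = C1 + Integral(b/cos(b), b)


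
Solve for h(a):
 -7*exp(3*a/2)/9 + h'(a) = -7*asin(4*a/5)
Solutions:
 h(a) = C1 - 7*a*asin(4*a/5) - 7*sqrt(25 - 16*a^2)/4 + 14*exp(3*a/2)/27


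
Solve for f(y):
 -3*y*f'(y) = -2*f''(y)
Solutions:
 f(y) = C1 + C2*erfi(sqrt(3)*y/2)


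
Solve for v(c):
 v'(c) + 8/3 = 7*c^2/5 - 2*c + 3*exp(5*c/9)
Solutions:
 v(c) = C1 + 7*c^3/15 - c^2 - 8*c/3 + 27*exp(5*c/9)/5


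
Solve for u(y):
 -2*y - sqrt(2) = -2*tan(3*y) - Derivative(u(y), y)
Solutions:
 u(y) = C1 + y^2 + sqrt(2)*y + 2*log(cos(3*y))/3


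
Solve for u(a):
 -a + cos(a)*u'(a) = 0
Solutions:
 u(a) = C1 + Integral(a/cos(a), a)


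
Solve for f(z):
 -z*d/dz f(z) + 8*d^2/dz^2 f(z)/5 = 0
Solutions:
 f(z) = C1 + C2*erfi(sqrt(5)*z/4)


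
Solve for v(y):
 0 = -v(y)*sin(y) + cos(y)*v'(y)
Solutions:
 v(y) = C1/cos(y)


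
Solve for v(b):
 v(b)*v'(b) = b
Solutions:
 v(b) = -sqrt(C1 + b^2)
 v(b) = sqrt(C1 + b^2)


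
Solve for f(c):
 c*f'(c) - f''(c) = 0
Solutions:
 f(c) = C1 + C2*erfi(sqrt(2)*c/2)


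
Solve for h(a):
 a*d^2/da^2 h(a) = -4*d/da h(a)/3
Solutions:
 h(a) = C1 + C2/a^(1/3)


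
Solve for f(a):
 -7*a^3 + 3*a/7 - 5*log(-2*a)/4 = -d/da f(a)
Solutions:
 f(a) = C1 + 7*a^4/4 - 3*a^2/14 + 5*a*log(-a)/4 + 5*a*(-1 + log(2))/4


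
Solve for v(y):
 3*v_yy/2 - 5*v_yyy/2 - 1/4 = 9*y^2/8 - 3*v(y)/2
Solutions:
 v(y) = C1*exp(y*(-2^(2/3)*(5*sqrt(237) + 77)^(1/3) - 2*2^(1/3)/(5*sqrt(237) + 77)^(1/3) + 4)/20)*sin(2^(1/3)*sqrt(3)*y*(-2^(1/3)*(5*sqrt(237) + 77)^(1/3) + 2/(5*sqrt(237) + 77)^(1/3))/20) + C2*exp(y*(-2^(2/3)*(5*sqrt(237) + 77)^(1/3) - 2*2^(1/3)/(5*sqrt(237) + 77)^(1/3) + 4)/20)*cos(2^(1/3)*sqrt(3)*y*(-2^(1/3)*(5*sqrt(237) + 77)^(1/3) + 2/(5*sqrt(237) + 77)^(1/3))/20) + C3*exp(y*(2*2^(1/3)/(5*sqrt(237) + 77)^(1/3) + 2 + 2^(2/3)*(5*sqrt(237) + 77)^(1/3))/10) + 3*y^2/4 - 4/3


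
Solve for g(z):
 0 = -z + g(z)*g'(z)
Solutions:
 g(z) = -sqrt(C1 + z^2)
 g(z) = sqrt(C1 + z^2)


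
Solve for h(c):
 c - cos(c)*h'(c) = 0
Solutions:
 h(c) = C1 + Integral(c/cos(c), c)


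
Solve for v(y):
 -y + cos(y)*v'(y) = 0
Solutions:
 v(y) = C1 + Integral(y/cos(y), y)


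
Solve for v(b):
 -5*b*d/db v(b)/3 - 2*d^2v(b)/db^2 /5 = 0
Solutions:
 v(b) = C1 + C2*erf(5*sqrt(3)*b/6)


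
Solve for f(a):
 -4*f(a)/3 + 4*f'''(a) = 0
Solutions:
 f(a) = C3*exp(3^(2/3)*a/3) + (C1*sin(3^(1/6)*a/2) + C2*cos(3^(1/6)*a/2))*exp(-3^(2/3)*a/6)


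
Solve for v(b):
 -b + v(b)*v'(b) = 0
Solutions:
 v(b) = -sqrt(C1 + b^2)
 v(b) = sqrt(C1 + b^2)


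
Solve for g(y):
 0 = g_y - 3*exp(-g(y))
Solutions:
 g(y) = log(C1 + 3*y)


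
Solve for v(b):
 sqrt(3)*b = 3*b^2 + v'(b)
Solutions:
 v(b) = C1 - b^3 + sqrt(3)*b^2/2


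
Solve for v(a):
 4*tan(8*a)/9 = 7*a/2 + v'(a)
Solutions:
 v(a) = C1 - 7*a^2/4 - log(cos(8*a))/18


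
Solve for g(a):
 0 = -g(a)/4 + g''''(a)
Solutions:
 g(a) = C1*exp(-sqrt(2)*a/2) + C2*exp(sqrt(2)*a/2) + C3*sin(sqrt(2)*a/2) + C4*cos(sqrt(2)*a/2)


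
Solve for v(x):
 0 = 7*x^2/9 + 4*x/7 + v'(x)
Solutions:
 v(x) = C1 - 7*x^3/27 - 2*x^2/7


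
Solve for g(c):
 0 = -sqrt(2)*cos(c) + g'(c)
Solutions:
 g(c) = C1 + sqrt(2)*sin(c)


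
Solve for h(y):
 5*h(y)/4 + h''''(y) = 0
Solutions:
 h(y) = (C1*sin(5^(1/4)*y/2) + C2*cos(5^(1/4)*y/2))*exp(-5^(1/4)*y/2) + (C3*sin(5^(1/4)*y/2) + C4*cos(5^(1/4)*y/2))*exp(5^(1/4)*y/2)


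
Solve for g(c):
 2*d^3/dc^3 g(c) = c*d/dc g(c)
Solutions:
 g(c) = C1 + Integral(C2*airyai(2^(2/3)*c/2) + C3*airybi(2^(2/3)*c/2), c)


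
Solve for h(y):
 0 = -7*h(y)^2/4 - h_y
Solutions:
 h(y) = 4/(C1 + 7*y)


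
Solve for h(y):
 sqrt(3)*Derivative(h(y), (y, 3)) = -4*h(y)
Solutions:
 h(y) = C3*exp(-2^(2/3)*3^(5/6)*y/3) + (C1*sin(2^(2/3)*3^(1/3)*y/2) + C2*cos(2^(2/3)*3^(1/3)*y/2))*exp(2^(2/3)*3^(5/6)*y/6)


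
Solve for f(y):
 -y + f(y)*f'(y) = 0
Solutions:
 f(y) = -sqrt(C1 + y^2)
 f(y) = sqrt(C1 + y^2)


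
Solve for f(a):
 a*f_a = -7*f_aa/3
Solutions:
 f(a) = C1 + C2*erf(sqrt(42)*a/14)


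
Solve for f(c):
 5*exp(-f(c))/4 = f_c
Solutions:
 f(c) = log(C1 + 5*c/4)


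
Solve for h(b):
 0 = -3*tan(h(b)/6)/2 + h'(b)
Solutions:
 h(b) = -6*asin(C1*exp(b/4)) + 6*pi
 h(b) = 6*asin(C1*exp(b/4))


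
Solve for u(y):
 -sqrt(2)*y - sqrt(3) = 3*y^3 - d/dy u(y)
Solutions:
 u(y) = C1 + 3*y^4/4 + sqrt(2)*y^2/2 + sqrt(3)*y


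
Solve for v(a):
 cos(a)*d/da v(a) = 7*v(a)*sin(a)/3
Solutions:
 v(a) = C1/cos(a)^(7/3)


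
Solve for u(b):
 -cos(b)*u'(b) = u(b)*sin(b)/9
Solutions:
 u(b) = C1*cos(b)^(1/9)


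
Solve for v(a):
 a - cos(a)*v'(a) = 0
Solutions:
 v(a) = C1 + Integral(a/cos(a), a)


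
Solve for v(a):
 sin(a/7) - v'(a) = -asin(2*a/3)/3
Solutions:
 v(a) = C1 + a*asin(2*a/3)/3 + sqrt(9 - 4*a^2)/6 - 7*cos(a/7)


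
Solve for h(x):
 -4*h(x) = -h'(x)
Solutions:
 h(x) = C1*exp(4*x)


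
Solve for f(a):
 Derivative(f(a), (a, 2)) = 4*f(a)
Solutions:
 f(a) = C1*exp(-2*a) + C2*exp(2*a)


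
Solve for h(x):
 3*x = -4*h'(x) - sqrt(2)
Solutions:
 h(x) = C1 - 3*x^2/8 - sqrt(2)*x/4


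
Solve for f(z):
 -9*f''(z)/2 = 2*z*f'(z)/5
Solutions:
 f(z) = C1 + C2*erf(sqrt(10)*z/15)


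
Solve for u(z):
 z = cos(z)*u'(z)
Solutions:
 u(z) = C1 + Integral(z/cos(z), z)


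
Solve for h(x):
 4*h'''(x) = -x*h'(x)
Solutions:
 h(x) = C1 + Integral(C2*airyai(-2^(1/3)*x/2) + C3*airybi(-2^(1/3)*x/2), x)


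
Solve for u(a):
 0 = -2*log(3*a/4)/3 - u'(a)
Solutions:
 u(a) = C1 - 2*a*log(a)/3 - 2*a*log(3)/3 + 2*a/3 + 4*a*log(2)/3


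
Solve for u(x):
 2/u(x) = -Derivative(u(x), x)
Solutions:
 u(x) = -sqrt(C1 - 4*x)
 u(x) = sqrt(C1 - 4*x)


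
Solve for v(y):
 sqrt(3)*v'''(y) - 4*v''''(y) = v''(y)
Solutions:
 v(y) = C1 + C2*y + (C3*sin(sqrt(13)*y/8) + C4*cos(sqrt(13)*y/8))*exp(sqrt(3)*y/8)


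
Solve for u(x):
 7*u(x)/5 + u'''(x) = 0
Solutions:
 u(x) = C3*exp(-5^(2/3)*7^(1/3)*x/5) + (C1*sin(sqrt(3)*5^(2/3)*7^(1/3)*x/10) + C2*cos(sqrt(3)*5^(2/3)*7^(1/3)*x/10))*exp(5^(2/3)*7^(1/3)*x/10)


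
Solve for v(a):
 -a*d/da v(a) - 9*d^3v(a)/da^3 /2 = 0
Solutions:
 v(a) = C1 + Integral(C2*airyai(-6^(1/3)*a/3) + C3*airybi(-6^(1/3)*a/3), a)


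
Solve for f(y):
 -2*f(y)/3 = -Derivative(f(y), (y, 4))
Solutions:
 f(y) = C1*exp(-2^(1/4)*3^(3/4)*y/3) + C2*exp(2^(1/4)*3^(3/4)*y/3) + C3*sin(2^(1/4)*3^(3/4)*y/3) + C4*cos(2^(1/4)*3^(3/4)*y/3)


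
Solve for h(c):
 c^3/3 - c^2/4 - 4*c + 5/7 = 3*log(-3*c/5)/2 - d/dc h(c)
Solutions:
 h(c) = C1 - c^4/12 + c^3/12 + 2*c^2 + 3*c*log(-c)/2 + c*(-2*log(5) - 31/14 + log(3) + log(15)/2)


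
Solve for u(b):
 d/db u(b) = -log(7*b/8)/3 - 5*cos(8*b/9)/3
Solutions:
 u(b) = C1 - b*log(b)/3 - b*log(7)/3 + b/3 + b*log(2) - 15*sin(8*b/9)/8


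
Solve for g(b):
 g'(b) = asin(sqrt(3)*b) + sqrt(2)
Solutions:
 g(b) = C1 + b*asin(sqrt(3)*b) + sqrt(2)*b + sqrt(3)*sqrt(1 - 3*b^2)/3


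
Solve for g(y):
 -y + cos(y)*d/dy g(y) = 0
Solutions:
 g(y) = C1 + Integral(y/cos(y), y)


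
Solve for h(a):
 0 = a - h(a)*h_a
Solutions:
 h(a) = -sqrt(C1 + a^2)
 h(a) = sqrt(C1 + a^2)


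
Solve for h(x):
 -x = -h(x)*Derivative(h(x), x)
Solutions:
 h(x) = -sqrt(C1 + x^2)
 h(x) = sqrt(C1 + x^2)


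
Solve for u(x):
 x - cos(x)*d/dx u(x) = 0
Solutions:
 u(x) = C1 + Integral(x/cos(x), x)


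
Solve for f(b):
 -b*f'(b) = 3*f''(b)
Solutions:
 f(b) = C1 + C2*erf(sqrt(6)*b/6)


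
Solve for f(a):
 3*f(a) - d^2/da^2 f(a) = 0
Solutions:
 f(a) = C1*exp(-sqrt(3)*a) + C2*exp(sqrt(3)*a)


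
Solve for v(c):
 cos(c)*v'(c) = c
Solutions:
 v(c) = C1 + Integral(c/cos(c), c)


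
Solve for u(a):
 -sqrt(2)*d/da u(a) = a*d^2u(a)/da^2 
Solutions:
 u(a) = C1 + C2*a^(1 - sqrt(2))


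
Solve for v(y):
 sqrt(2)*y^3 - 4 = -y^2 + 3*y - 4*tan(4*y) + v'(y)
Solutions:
 v(y) = C1 + sqrt(2)*y^4/4 + y^3/3 - 3*y^2/2 - 4*y - log(cos(4*y))


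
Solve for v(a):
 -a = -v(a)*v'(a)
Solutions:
 v(a) = -sqrt(C1 + a^2)
 v(a) = sqrt(C1 + a^2)


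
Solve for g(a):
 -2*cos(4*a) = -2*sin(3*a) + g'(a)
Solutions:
 g(a) = C1 - sin(4*a)/2 - 2*cos(3*a)/3


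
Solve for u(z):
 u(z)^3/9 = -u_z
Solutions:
 u(z) = -3*sqrt(2)*sqrt(-1/(C1 - z))/2
 u(z) = 3*sqrt(2)*sqrt(-1/(C1 - z))/2


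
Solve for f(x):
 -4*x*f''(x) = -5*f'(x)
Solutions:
 f(x) = C1 + C2*x^(9/4)


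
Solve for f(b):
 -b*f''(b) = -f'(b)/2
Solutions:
 f(b) = C1 + C2*b^(3/2)


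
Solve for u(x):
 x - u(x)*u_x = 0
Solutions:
 u(x) = -sqrt(C1 + x^2)
 u(x) = sqrt(C1 + x^2)


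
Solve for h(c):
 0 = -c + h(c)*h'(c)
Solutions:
 h(c) = -sqrt(C1 + c^2)
 h(c) = sqrt(C1 + c^2)


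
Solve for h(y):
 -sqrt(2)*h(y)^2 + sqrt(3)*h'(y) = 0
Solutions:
 h(y) = -3/(C1 + sqrt(6)*y)


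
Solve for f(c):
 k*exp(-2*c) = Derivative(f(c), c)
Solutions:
 f(c) = C1 - k*exp(-2*c)/2


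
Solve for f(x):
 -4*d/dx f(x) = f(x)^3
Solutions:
 f(x) = -sqrt(2)*sqrt(-1/(C1 - x))
 f(x) = sqrt(2)*sqrt(-1/(C1 - x))


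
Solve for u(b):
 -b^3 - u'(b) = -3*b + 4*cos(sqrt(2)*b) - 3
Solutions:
 u(b) = C1 - b^4/4 + 3*b^2/2 + 3*b - 2*sqrt(2)*sin(sqrt(2)*b)


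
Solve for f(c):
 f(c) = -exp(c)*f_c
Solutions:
 f(c) = C1*exp(exp(-c))


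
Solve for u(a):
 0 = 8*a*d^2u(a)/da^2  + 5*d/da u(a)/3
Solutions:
 u(a) = C1 + C2*a^(19/24)


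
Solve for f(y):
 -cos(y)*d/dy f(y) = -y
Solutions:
 f(y) = C1 + Integral(y/cos(y), y)


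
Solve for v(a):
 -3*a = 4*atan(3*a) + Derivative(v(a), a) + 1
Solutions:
 v(a) = C1 - 3*a^2/2 - 4*a*atan(3*a) - a + 2*log(9*a^2 + 1)/3


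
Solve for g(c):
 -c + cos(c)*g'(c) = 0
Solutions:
 g(c) = C1 + Integral(c/cos(c), c)


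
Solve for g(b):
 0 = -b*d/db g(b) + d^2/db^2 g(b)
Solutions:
 g(b) = C1 + C2*erfi(sqrt(2)*b/2)


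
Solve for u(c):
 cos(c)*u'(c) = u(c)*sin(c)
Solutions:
 u(c) = C1/cos(c)


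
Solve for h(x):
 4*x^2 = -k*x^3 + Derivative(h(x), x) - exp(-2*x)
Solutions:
 h(x) = C1 + k*x^4/4 + 4*x^3/3 - exp(-2*x)/2


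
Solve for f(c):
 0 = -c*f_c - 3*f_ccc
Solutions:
 f(c) = C1 + Integral(C2*airyai(-3^(2/3)*c/3) + C3*airybi(-3^(2/3)*c/3), c)


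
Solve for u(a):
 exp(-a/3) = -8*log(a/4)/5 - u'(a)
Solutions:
 u(a) = C1 - 8*a*log(a)/5 + 8*a*(1 + 2*log(2))/5 + 3*exp(-a/3)


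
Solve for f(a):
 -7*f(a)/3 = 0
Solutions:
 f(a) = 0


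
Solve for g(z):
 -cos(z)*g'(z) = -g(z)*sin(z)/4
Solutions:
 g(z) = C1/cos(z)^(1/4)


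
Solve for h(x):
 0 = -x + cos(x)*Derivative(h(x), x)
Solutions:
 h(x) = C1 + Integral(x/cos(x), x)


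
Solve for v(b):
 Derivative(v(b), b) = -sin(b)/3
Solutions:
 v(b) = C1 + cos(b)/3


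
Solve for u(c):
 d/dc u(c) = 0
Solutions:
 u(c) = C1


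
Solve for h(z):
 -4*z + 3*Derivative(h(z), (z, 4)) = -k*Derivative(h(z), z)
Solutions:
 h(z) = C1 + C2*exp(3^(2/3)*z*(-k)^(1/3)/3) + C3*exp(z*(-k)^(1/3)*(-3^(2/3) + 3*3^(1/6)*I)/6) + C4*exp(-z*(-k)^(1/3)*(3^(2/3) + 3*3^(1/6)*I)/6) + 2*z^2/k


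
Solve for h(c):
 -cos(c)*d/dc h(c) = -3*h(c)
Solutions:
 h(c) = C1*(sin(c) + 1)^(3/2)/(sin(c) - 1)^(3/2)


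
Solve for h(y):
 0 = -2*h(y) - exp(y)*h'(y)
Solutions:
 h(y) = C1*exp(2*exp(-y))


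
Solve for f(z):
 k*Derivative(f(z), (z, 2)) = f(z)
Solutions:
 f(z) = C1*exp(-z*sqrt(1/k)) + C2*exp(z*sqrt(1/k))


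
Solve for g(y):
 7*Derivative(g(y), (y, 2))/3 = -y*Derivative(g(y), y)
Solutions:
 g(y) = C1 + C2*erf(sqrt(42)*y/14)


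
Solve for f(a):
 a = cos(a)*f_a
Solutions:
 f(a) = C1 + Integral(a/cos(a), a)


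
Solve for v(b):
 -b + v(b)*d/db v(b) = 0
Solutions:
 v(b) = -sqrt(C1 + b^2)
 v(b) = sqrt(C1 + b^2)


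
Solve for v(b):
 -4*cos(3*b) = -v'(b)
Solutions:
 v(b) = C1 + 4*sin(3*b)/3


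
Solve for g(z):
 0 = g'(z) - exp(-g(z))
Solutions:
 g(z) = log(C1 + z)


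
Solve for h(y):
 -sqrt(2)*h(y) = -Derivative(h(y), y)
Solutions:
 h(y) = C1*exp(sqrt(2)*y)


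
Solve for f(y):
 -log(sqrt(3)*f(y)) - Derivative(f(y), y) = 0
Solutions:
 2*Integral(1/(2*log(_y) + log(3)), (_y, f(y))) = C1 - y


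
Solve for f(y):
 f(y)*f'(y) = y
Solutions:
 f(y) = -sqrt(C1 + y^2)
 f(y) = sqrt(C1 + y^2)


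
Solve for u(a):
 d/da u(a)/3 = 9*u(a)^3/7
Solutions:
 u(a) = -sqrt(14)*sqrt(-1/(C1 + 27*a))/2
 u(a) = sqrt(14)*sqrt(-1/(C1 + 27*a))/2


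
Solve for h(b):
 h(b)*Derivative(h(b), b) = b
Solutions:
 h(b) = -sqrt(C1 + b^2)
 h(b) = sqrt(C1 + b^2)


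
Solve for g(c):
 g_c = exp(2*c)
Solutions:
 g(c) = C1 + exp(2*c)/2


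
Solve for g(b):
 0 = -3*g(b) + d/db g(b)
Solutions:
 g(b) = C1*exp(3*b)


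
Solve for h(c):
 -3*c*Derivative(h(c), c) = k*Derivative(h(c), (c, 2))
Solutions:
 h(c) = C1 + C2*sqrt(k)*erf(sqrt(6)*c*sqrt(1/k)/2)


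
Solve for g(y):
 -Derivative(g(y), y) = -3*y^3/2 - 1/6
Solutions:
 g(y) = C1 + 3*y^4/8 + y/6


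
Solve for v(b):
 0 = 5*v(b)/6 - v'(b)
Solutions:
 v(b) = C1*exp(5*b/6)


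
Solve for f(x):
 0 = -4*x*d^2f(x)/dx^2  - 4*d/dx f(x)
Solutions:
 f(x) = C1 + C2*log(x)


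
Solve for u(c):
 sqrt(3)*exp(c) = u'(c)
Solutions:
 u(c) = C1 + sqrt(3)*exp(c)


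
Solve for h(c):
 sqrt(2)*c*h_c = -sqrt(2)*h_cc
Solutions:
 h(c) = C1 + C2*erf(sqrt(2)*c/2)


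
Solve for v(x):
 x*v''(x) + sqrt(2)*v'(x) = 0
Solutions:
 v(x) = C1 + C2*x^(1 - sqrt(2))


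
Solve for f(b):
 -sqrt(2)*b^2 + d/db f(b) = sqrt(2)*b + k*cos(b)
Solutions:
 f(b) = C1 + sqrt(2)*b^3/3 + sqrt(2)*b^2/2 + k*sin(b)


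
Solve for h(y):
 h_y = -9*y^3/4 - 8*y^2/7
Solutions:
 h(y) = C1 - 9*y^4/16 - 8*y^3/21


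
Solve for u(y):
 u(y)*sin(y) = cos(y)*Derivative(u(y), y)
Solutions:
 u(y) = C1/cos(y)


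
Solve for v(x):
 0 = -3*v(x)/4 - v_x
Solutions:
 v(x) = C1*exp(-3*x/4)


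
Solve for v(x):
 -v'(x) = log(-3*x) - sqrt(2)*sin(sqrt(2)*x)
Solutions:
 v(x) = C1 - x*log(-x) - x*log(3) + x - cos(sqrt(2)*x)


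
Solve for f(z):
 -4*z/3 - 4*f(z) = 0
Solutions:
 f(z) = -z/3


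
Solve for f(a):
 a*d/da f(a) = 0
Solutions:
 f(a) = C1


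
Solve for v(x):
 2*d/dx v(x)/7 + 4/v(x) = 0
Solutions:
 v(x) = -sqrt(C1 - 28*x)
 v(x) = sqrt(C1 - 28*x)


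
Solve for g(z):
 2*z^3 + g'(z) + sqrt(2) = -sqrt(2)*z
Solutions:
 g(z) = C1 - z^4/2 - sqrt(2)*z^2/2 - sqrt(2)*z


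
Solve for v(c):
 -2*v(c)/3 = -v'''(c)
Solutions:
 v(c) = C3*exp(2^(1/3)*3^(2/3)*c/3) + (C1*sin(2^(1/3)*3^(1/6)*c/2) + C2*cos(2^(1/3)*3^(1/6)*c/2))*exp(-2^(1/3)*3^(2/3)*c/6)


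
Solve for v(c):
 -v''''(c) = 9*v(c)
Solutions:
 v(c) = (C1*sin(sqrt(6)*c/2) + C2*cos(sqrt(6)*c/2))*exp(-sqrt(6)*c/2) + (C3*sin(sqrt(6)*c/2) + C4*cos(sqrt(6)*c/2))*exp(sqrt(6)*c/2)


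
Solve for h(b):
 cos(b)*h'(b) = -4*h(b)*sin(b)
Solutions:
 h(b) = C1*cos(b)^4


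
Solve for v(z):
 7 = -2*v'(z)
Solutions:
 v(z) = C1 - 7*z/2


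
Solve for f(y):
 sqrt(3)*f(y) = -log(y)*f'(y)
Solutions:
 f(y) = C1*exp(-sqrt(3)*li(y))


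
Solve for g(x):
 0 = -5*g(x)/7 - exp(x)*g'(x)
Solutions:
 g(x) = C1*exp(5*exp(-x)/7)


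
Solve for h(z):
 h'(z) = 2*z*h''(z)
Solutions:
 h(z) = C1 + C2*z^(3/2)


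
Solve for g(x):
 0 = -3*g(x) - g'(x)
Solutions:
 g(x) = C1*exp(-3*x)


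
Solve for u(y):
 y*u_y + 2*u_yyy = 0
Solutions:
 u(y) = C1 + Integral(C2*airyai(-2^(2/3)*y/2) + C3*airybi(-2^(2/3)*y/2), y)


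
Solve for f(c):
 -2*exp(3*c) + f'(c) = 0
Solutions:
 f(c) = C1 + 2*exp(3*c)/3


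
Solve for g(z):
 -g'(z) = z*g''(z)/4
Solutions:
 g(z) = C1 + C2/z^3


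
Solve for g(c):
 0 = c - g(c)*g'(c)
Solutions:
 g(c) = -sqrt(C1 + c^2)
 g(c) = sqrt(C1 + c^2)


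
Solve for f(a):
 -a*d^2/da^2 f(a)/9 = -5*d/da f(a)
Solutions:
 f(a) = C1 + C2*a^46


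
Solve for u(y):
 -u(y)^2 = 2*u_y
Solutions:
 u(y) = 2/(C1 + y)


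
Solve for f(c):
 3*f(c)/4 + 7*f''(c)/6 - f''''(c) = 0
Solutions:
 f(c) = C1*exp(-sqrt(3)*c*sqrt(7 + sqrt(157))/6) + C2*exp(sqrt(3)*c*sqrt(7 + sqrt(157))/6) + C3*sin(sqrt(3)*c*sqrt(-7 + sqrt(157))/6) + C4*cos(sqrt(3)*c*sqrt(-7 + sqrt(157))/6)


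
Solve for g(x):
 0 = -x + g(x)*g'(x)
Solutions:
 g(x) = -sqrt(C1 + x^2)
 g(x) = sqrt(C1 + x^2)


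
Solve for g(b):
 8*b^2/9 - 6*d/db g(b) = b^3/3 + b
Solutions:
 g(b) = C1 - b^4/72 + 4*b^3/81 - b^2/12


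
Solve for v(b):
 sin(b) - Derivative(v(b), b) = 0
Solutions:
 v(b) = C1 - cos(b)


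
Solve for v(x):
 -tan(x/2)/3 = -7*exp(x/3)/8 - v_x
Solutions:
 v(x) = C1 - 21*exp(x/3)/8 - 2*log(cos(x/2))/3


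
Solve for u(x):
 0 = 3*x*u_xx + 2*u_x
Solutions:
 u(x) = C1 + C2*x^(1/3)


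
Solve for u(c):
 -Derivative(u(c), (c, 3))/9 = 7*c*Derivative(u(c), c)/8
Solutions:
 u(c) = C1 + Integral(C2*airyai(-63^(1/3)*c/2) + C3*airybi(-63^(1/3)*c/2), c)


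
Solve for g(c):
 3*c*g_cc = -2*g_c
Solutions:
 g(c) = C1 + C2*c^(1/3)


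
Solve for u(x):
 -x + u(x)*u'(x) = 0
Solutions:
 u(x) = -sqrt(C1 + x^2)
 u(x) = sqrt(C1 + x^2)


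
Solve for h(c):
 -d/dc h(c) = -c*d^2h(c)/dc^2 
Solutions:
 h(c) = C1 + C2*c^2


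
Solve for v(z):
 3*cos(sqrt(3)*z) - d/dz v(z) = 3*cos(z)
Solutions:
 v(z) = C1 - 3*sin(z) + sqrt(3)*sin(sqrt(3)*z)


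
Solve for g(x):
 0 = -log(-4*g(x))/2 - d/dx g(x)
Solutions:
 2*Integral(1/(log(-_y) + 2*log(2)), (_y, g(x))) = C1 - x


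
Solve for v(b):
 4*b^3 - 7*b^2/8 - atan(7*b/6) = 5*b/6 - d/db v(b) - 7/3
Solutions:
 v(b) = C1 - b^4 + 7*b^3/24 + 5*b^2/12 + b*atan(7*b/6) - 7*b/3 - 3*log(49*b^2 + 36)/7


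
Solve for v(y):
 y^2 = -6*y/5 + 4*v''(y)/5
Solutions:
 v(y) = C1 + C2*y + 5*y^4/48 + y^3/4


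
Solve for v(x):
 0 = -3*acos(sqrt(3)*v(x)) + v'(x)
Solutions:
 Integral(1/acos(sqrt(3)*_y), (_y, v(x))) = C1 + 3*x


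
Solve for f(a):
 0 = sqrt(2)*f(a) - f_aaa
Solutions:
 f(a) = C3*exp(2^(1/6)*a) + (C1*sin(2^(1/6)*sqrt(3)*a/2) + C2*cos(2^(1/6)*sqrt(3)*a/2))*exp(-2^(1/6)*a/2)


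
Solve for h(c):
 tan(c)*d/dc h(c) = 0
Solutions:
 h(c) = C1


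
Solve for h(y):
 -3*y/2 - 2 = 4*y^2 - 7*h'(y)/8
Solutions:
 h(y) = C1 + 32*y^3/21 + 6*y^2/7 + 16*y/7


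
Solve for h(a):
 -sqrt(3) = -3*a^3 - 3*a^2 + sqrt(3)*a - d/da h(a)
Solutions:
 h(a) = C1 - 3*a^4/4 - a^3 + sqrt(3)*a^2/2 + sqrt(3)*a


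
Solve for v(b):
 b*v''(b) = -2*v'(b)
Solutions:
 v(b) = C1 + C2/b


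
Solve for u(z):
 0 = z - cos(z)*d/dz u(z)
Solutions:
 u(z) = C1 + Integral(z/cos(z), z)


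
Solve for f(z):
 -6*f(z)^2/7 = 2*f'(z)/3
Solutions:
 f(z) = 7/(C1 + 9*z)


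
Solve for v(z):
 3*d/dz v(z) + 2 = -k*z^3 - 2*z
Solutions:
 v(z) = C1 - k*z^4/12 - z^2/3 - 2*z/3


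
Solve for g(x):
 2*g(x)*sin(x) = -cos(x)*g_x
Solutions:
 g(x) = C1*cos(x)^2


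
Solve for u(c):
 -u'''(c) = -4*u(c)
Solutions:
 u(c) = C3*exp(2^(2/3)*c) + (C1*sin(2^(2/3)*sqrt(3)*c/2) + C2*cos(2^(2/3)*sqrt(3)*c/2))*exp(-2^(2/3)*c/2)


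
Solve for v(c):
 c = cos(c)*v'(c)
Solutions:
 v(c) = C1 + Integral(c/cos(c), c)


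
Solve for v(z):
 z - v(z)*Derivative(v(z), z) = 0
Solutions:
 v(z) = -sqrt(C1 + z^2)
 v(z) = sqrt(C1 + z^2)


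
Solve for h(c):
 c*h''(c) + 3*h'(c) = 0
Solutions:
 h(c) = C1 + C2/c^2


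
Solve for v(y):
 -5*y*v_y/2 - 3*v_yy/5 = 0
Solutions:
 v(y) = C1 + C2*erf(5*sqrt(3)*y/6)


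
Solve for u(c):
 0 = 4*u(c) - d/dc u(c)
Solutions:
 u(c) = C1*exp(4*c)


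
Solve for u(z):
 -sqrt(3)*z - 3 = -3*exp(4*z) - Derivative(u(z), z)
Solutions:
 u(z) = C1 + sqrt(3)*z^2/2 + 3*z - 3*exp(4*z)/4


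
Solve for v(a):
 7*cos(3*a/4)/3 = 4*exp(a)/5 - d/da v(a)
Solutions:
 v(a) = C1 + 4*exp(a)/5 - 28*sin(3*a/4)/9


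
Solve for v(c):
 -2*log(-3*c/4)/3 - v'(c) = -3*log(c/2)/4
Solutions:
 v(c) = C1 + c*log(c)/12 + c*(-8*log(3) - 1 + 7*log(2) - 8*I*pi)/12


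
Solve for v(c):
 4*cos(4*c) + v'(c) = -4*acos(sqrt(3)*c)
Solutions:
 v(c) = C1 - 4*c*acos(sqrt(3)*c) + 4*sqrt(3)*sqrt(1 - 3*c^2)/3 - sin(4*c)


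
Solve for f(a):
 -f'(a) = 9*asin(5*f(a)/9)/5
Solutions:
 Integral(1/asin(5*_y/9), (_y, f(a))) = C1 - 9*a/5


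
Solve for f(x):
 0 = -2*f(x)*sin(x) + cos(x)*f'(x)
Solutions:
 f(x) = C1/cos(x)^2


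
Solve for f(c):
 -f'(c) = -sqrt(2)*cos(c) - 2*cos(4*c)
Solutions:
 f(c) = C1 + sqrt(2)*sin(c) + sin(4*c)/2


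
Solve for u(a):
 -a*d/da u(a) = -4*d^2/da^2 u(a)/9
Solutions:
 u(a) = C1 + C2*erfi(3*sqrt(2)*a/4)


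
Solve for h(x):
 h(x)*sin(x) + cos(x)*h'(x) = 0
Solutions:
 h(x) = C1*cos(x)


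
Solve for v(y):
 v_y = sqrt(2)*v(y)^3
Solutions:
 v(y) = -sqrt(2)*sqrt(-1/(C1 + sqrt(2)*y))/2
 v(y) = sqrt(2)*sqrt(-1/(C1 + sqrt(2)*y))/2


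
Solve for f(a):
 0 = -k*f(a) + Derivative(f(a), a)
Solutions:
 f(a) = C1*exp(a*k)


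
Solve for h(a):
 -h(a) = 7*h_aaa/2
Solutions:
 h(a) = C3*exp(-2^(1/3)*7^(2/3)*a/7) + (C1*sin(2^(1/3)*sqrt(3)*7^(2/3)*a/14) + C2*cos(2^(1/3)*sqrt(3)*7^(2/3)*a/14))*exp(2^(1/3)*7^(2/3)*a/14)


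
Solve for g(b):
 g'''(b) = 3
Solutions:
 g(b) = C1 + C2*b + C3*b^2 + b^3/2


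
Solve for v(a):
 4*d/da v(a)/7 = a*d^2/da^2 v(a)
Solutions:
 v(a) = C1 + C2*a^(11/7)


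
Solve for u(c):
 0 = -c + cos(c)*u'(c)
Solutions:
 u(c) = C1 + Integral(c/cos(c), c)


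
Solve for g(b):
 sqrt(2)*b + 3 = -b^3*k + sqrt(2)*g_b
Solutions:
 g(b) = C1 + sqrt(2)*b^4*k/8 + b^2/2 + 3*sqrt(2)*b/2


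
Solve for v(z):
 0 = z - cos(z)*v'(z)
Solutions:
 v(z) = C1 + Integral(z/cos(z), z)


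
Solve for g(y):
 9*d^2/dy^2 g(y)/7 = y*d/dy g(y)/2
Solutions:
 g(y) = C1 + C2*erfi(sqrt(7)*y/6)


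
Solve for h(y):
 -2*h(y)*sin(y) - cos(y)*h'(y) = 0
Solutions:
 h(y) = C1*cos(y)^2


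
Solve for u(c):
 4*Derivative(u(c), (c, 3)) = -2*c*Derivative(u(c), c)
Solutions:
 u(c) = C1 + Integral(C2*airyai(-2^(2/3)*c/2) + C3*airybi(-2^(2/3)*c/2), c)


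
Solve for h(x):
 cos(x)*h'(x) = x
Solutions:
 h(x) = C1 + Integral(x/cos(x), x)


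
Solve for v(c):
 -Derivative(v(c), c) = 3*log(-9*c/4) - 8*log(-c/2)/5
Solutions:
 v(c) = C1 - 7*c*log(-c)/5 + c*(-6*log(3) + 7/5 + 22*log(2)/5)


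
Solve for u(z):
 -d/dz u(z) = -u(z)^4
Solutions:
 u(z) = (-1/(C1 + 3*z))^(1/3)
 u(z) = (-1/(C1 + z))^(1/3)*(-3^(2/3) - 3*3^(1/6)*I)/6
 u(z) = (-1/(C1 + z))^(1/3)*(-3^(2/3) + 3*3^(1/6)*I)/6


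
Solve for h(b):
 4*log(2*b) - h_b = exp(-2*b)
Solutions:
 h(b) = C1 + 4*b*log(b) + 4*b*(-1 + log(2)) + exp(-2*b)/2


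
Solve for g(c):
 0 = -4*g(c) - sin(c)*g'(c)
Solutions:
 g(c) = C1*(cos(c)^2 + 2*cos(c) + 1)/(cos(c)^2 - 2*cos(c) + 1)


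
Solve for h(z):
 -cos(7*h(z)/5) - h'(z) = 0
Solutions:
 z - 5*log(sin(7*h(z)/5) - 1)/14 + 5*log(sin(7*h(z)/5) + 1)/14 = C1


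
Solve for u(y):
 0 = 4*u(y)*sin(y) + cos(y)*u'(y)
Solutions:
 u(y) = C1*cos(y)^4


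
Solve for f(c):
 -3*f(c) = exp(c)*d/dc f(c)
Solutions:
 f(c) = C1*exp(3*exp(-c))


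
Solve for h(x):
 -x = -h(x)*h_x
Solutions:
 h(x) = -sqrt(C1 + x^2)
 h(x) = sqrt(C1 + x^2)


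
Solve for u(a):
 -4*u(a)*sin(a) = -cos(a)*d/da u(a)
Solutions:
 u(a) = C1/cos(a)^4


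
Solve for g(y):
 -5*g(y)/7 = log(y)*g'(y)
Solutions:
 g(y) = C1*exp(-5*li(y)/7)


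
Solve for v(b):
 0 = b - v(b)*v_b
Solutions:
 v(b) = -sqrt(C1 + b^2)
 v(b) = sqrt(C1 + b^2)


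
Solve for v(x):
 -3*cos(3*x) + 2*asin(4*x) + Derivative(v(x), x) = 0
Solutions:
 v(x) = C1 - 2*x*asin(4*x) - sqrt(1 - 16*x^2)/2 + sin(3*x)


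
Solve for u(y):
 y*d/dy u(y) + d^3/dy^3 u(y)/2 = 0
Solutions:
 u(y) = C1 + Integral(C2*airyai(-2^(1/3)*y) + C3*airybi(-2^(1/3)*y), y)


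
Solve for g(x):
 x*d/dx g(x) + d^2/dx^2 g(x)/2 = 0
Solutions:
 g(x) = C1 + C2*erf(x)


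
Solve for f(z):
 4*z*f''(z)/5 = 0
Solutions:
 f(z) = C1 + C2*z


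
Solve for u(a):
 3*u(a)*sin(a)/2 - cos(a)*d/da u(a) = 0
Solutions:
 u(a) = C1/cos(a)^(3/2)


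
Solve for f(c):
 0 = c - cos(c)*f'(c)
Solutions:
 f(c) = C1 + Integral(c/cos(c), c)


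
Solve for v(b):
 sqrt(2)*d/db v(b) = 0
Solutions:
 v(b) = C1


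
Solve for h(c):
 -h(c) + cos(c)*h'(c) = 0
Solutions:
 h(c) = C1*sqrt(sin(c) + 1)/sqrt(sin(c) - 1)


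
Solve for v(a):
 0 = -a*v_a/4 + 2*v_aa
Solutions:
 v(a) = C1 + C2*erfi(a/4)


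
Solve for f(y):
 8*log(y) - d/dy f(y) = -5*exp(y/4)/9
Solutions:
 f(y) = C1 + 8*y*log(y) - 8*y + 20*exp(y/4)/9


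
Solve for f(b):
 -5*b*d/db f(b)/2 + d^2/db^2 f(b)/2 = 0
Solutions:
 f(b) = C1 + C2*erfi(sqrt(10)*b/2)


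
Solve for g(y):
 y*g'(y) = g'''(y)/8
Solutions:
 g(y) = C1 + Integral(C2*airyai(2*y) + C3*airybi(2*y), y)


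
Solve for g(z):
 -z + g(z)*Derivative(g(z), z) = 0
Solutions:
 g(z) = -sqrt(C1 + z^2)
 g(z) = sqrt(C1 + z^2)


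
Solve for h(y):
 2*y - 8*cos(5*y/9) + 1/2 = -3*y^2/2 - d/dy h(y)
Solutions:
 h(y) = C1 - y^3/2 - y^2 - y/2 + 72*sin(5*y/9)/5


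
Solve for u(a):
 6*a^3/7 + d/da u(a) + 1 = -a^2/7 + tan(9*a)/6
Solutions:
 u(a) = C1 - 3*a^4/14 - a^3/21 - a - log(cos(9*a))/54
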